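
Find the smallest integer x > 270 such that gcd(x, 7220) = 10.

290

7220 = 10·722. Any x with gcd(x, 7220) = 10 is a multiple of 10, say 10s, with s coprime to 722.
Need s > 270/10, so s ≥ 28. First s ≥ 28 with gcd(s, 722) = 1 is s = 29. Thus x = 10·29 = 290.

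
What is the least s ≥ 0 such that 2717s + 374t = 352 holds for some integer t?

Euclid: 2717 = 7·374 + 99; 374 = 3·99 + 77; 99 = 1·77 + 22; 77 = 3·22 + 11; 22 = 2·11 + 0 → gcd = 11; 352 = 11·32.
Back-substitution yields 2717·(-15) + 374·(109) = 11, so one solution is s = -15·32 = -480, t = 109·32 = 3488.
Solutions in s differ by 374/11 = 34; the one in [0, 34) is -480 mod 34 = 30.

30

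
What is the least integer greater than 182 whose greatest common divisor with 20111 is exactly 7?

Multiples of 7 above 182: 7·27, 7·28, … . Need the cofactor coprime to 20111/7 = 2873.
Checking s = 27, 28, … the first with gcd(s, 2873) = 1 is s = 27, giving 189.

189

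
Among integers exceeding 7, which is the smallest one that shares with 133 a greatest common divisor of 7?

14

Multiples of 7 above 7: 7·2, 7·3, … . Need the cofactor coprime to 133/7 = 19.
Checking s = 2, 3, … the first with gcd(s, 19) = 1 is s = 2, giving 14.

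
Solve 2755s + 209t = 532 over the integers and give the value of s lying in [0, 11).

3

gcd(2755, 209) = 19 (Euclid: 2755 = 13·209 + 38; 209 = 5·38 + 19; 38 = 2·19 + 0), and 19 | 532.
Extended Euclid: 2755·(-5) + 209·(66) = 19. Scale by 28: s₀ = -140.
General solution s = s₀ + 11k; reducing mod 11 gives s = 3 (and t = -37).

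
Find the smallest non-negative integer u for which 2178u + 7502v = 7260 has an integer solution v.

Euclid: 7502 = 3·2178 + 968; 2178 = 2·968 + 242; 968 = 4·242 + 0 → gcd = 242; 7260 = 242·30.
Back-substitution yields 2178·(7) + 7502·(-2) = 242, so one solution is u = 7·30 = 210, v = -2·30 = -60.
Solutions in u differ by 7502/242 = 31; the one in [0, 31) is 210 mod 31 = 24.

24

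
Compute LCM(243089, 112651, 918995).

715897105

lcm(243089, 112651) = 243089·112651/gcd = 27384218939/5929 = 4618691
lcm(4618691, 918995) = 4618691·918995/gcd = 4244553935545/5929 = 715897105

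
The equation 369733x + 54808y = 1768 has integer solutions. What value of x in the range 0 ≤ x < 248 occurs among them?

gcd(369733, 54808) = 221 (Euclid: 369733 = 6·54808 + 40885; 54808 = 1·40885 + 13923; 40885 = 2·13923 + 13039; 13923 = 1·13039 + 884; 13039 = 14·884 + 663; 884 = 1·663 + 221; 663 = 3·221 + 0), and 221 | 1768.
Extended Euclid: 369733·(-63) + 54808·(425) = 221. Scale by 8: x₀ = -504.
General solution x = x₀ + 248t; reducing mod 248 gives x = 240 (and y = -1619).

240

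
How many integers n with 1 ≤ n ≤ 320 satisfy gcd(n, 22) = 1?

22 = 2·11. Inclusion–exclusion on these primes:
320 − ⌊320/2⌋ − ⌊320/11⌋ + ⌊320/22⌋ = 145

145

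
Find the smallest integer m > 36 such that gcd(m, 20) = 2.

20 = 2·10. Any m with gcd(m, 20) = 2 is a multiple of 2, say 2s, with s coprime to 10.
Need s > 36/2, so s ≥ 19. First s ≥ 19 with gcd(s, 10) = 1 is s = 19. Thus m = 2·19 = 38.

38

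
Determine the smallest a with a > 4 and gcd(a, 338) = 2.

gcd(a, 338) = 2 forces 2 | a; write a = 2s. Then gcd(2s, 2·169) = 2·gcd(s, 169), so need gcd(s, 169) = 1.
2s > 4 gives s ≥ 3. The least s ≥ 3 coprime to 169 is 3, so a = 2·3 = 6.

6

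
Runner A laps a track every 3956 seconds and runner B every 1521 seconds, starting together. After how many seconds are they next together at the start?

6017076

3956 = 2² · 23 · 43; 1521 = 3² · 13²
max exponents: 2² · 3² · 13² · 23 · 43 = 6017076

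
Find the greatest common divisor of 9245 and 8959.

1

9245 = 5 · 43²
8959 = 17² · 31
Common: 1 = 1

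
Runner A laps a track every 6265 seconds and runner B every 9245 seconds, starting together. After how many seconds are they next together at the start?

11583985

gcd first: 9245 = 1·6265 + 2980; 6265 = 2·2980 + 305; 2980 = 9·305 + 235; 305 = 1·235 + 70; 235 = 3·70 + 25; 70 = 2·25 + 20; 25 = 1·20 + 5; 20 = 4·5 + 0 → gcd = 5
lcm = 6265·9245/gcd = 57919925/5 = 11583985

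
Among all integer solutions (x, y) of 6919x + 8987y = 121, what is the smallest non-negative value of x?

604

Euclid: 8987 = 1·6919 + 2068; 6919 = 3·2068 + 715; 2068 = 2·715 + 638; 715 = 1·638 + 77; 638 = 8·77 + 22; 77 = 3·22 + 11; 22 = 2·11 + 0 → gcd = 11; 121 = 11·11.
Back-substitution yields 6919·(352) + 8987·(-271) = 11, so one solution is x = 352·11 = 3872, y = -271·11 = -2981.
Solutions in x differ by 8987/11 = 817; the one in [0, 817) is 3872 mod 817 = 604.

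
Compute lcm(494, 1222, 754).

494 = 2 · 13 · 19; 1222 = 2 · 13 · 47; 754 = 2 · 13 · 29
lcm takes max exponent of each prime: 2 · 13 · 19 · 29 · 47 = 673322

673322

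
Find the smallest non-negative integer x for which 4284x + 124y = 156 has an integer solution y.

26

Reduce mod 124: 4284x ≡ 156 (mod 124). With g = gcd(4284, 124) = 4 dividing 156, divide through: 1071x ≡ 39 (mod 31).
Since gcd(1071, 31) = 1, x ≡ 39·(1071)⁻¹ ≡ 26 (mod 31). Smallest non-negative: 26.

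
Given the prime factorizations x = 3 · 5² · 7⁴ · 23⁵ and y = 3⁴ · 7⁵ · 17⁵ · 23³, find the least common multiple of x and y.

311027661157040350425

max exponent per prime: 3⁴ · 5² · 7⁵ · 17⁵ · 23⁵ = 311027661157040350425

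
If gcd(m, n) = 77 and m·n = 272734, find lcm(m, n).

3542

For any two positive integers, gcd × lcm equals their product. Hence lcm = 272734 / 77 = 3542.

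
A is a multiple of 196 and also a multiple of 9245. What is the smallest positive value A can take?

gcd first: 9245 = 47·196 + 33; 196 = 5·33 + 31; 33 = 1·31 + 2; 31 = 15·2 + 1; 2 = 2·1 + 0 → gcd = 1
lcm = 196·9245/gcd = 1812020/1 = 1812020

1812020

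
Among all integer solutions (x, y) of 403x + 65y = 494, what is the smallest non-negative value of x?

3

Euclid: 403 = 6·65 + 13; 65 = 5·13 + 0 → gcd = 13; 494 = 13·38.
Back-substitution yields 403·(1) + 65·(-6) = 13, so one solution is x = 1·38 = 38, y = -6·38 = -228.
Solutions in x differ by 65/13 = 5; the one in [0, 5) is 38 mod 5 = 3.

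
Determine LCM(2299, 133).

16093

gcd first: 2299 = 17·133 + 38; 133 = 3·38 + 19; 38 = 2·19 + 0 → gcd = 19
lcm = 2299·133/gcd = 305767/19 = 16093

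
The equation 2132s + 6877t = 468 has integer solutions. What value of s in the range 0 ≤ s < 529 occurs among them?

426

gcd(2132, 6877) = 13 (Euclid: 6877 = 3·2132 + 481; 2132 = 4·481 + 208; 481 = 2·208 + 65; 208 = 3·65 + 13; 65 = 5·13 + 0), and 13 | 468.
Extended Euclid: 2132·(100) + 6877·(-31) = 13. Scale by 36: s₀ = 3600.
General solution s = s₀ + 529k; reducing mod 529 gives s = 426 (and t = -132).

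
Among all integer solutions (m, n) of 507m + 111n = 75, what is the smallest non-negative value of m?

10

Euclid: 507 = 4·111 + 63; 111 = 1·63 + 48; 63 = 1·48 + 15; 48 = 3·15 + 3; 15 = 5·3 + 0 → gcd = 3; 75 = 3·25.
Back-substitution yields 507·(-7) + 111·(32) = 3, so one solution is m = -7·25 = -175, n = 32·25 = 800.
Solutions in m differ by 111/3 = 37; the one in [0, 37) is -175 mod 37 = 10.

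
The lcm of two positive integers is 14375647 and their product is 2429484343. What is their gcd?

gcd·lcm = product, so gcd = 2429484343/14375647 = 169.

169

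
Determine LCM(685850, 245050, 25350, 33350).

7997696850

lcm(685850, 245050) = 685850·245050/gcd = 168067542500/1450 = 115908650
lcm(115908650, 25350) = 115908650·25350/gcd = 2938284277500/8450 = 347725950
lcm(347725950, 33350) = 347725950·33350/gcd = 11596660432500/1450 = 7997696850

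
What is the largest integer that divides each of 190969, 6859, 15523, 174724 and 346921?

361

gcd(190969, 6859): 190969 = 27·6859 + 5776; 6859 = 1·5776 + 1083; 5776 = 5·1083 + 361; 1083 = 3·361 + 0 → 361
gcd(361, 15523): 15523 = 43·361 + 0 → 361
gcd(361, 174724): 174724 = 484·361 + 0 → 361
gcd(361, 346921): 346921 = 961·361 + 0 → 361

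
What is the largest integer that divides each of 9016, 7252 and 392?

gcd(9016, 7252): 9016 = 1·7252 + 1764; 7252 = 4·1764 + 196; 1764 = 9·196 + 0 → 196
gcd(196, 392): 392 = 2·196 + 0 → 196

196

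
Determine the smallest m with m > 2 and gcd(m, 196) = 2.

gcd(m, 196) = 2 forces 2 | m; write m = 2s. Then gcd(2s, 2·98) = 2·gcd(s, 98), so need gcd(s, 98) = 1.
2s > 2 gives s ≥ 2. The least s ≥ 2 coprime to 98 is 3, so m = 2·3 = 6.

6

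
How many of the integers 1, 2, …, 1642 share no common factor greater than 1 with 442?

714

442 = 2·13·17. Inclusion–exclusion on these primes:
1642 − ⌊1642/2⌋ − ⌊1642/13⌋ − ⌊1642/17⌋ + ⌊1642/26⌋ + ⌊1642/34⌋ + ⌊1642/221⌋ − ⌊1642/442⌋ = 714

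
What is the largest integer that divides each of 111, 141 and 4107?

3

gcd(111, 141): 141 = 1·111 + 30; 111 = 3·30 + 21; 30 = 1·21 + 9; 21 = 2·9 + 3; 9 = 3·3 + 0 → 3
gcd(3, 4107): 4107 = 1369·3 + 0 → 3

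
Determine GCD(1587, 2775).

3

Euclid: 2775 = 1·1587 + 1188; 1587 = 1·1188 + 399; 1188 = 2·399 + 390; 399 = 1·390 + 9; 390 = 43·9 + 3; 9 = 3·3 + 0. Last nonzero remainder: 3.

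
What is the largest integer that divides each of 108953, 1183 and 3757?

108953 = 13 · 17² · 29; 1183 = 7 · 13²; 3757 = 13 · 17²
gcd takes min exponent of each prime: 13 = 13

13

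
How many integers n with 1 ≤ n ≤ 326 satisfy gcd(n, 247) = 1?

Prime factors of 247: 13, 19. Count integers ≤ 326 divisible by none of them.
By inclusion–exclusion: 326 − ⌊326/13⌋ − ⌊326/19⌋ + ⌊326/247⌋ = 285.

285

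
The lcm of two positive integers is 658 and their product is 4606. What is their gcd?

From gcd × lcm = ab: gcd = 4606 / 658 = 7.

7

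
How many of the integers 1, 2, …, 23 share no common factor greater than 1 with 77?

Prime factors of 77: 7, 11. Count integers ≤ 23 divisible by none of them.
By inclusion–exclusion: 23 − ⌊23/7⌋ − ⌊23/11⌋ + ⌊23/77⌋ = 18.

18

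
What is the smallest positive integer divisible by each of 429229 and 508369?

429229 = 19² · 29 · 41; 508369 = 23² · 31²
max exponents: 19² · 23² · 29 · 31² · 41 = 218206717501

218206717501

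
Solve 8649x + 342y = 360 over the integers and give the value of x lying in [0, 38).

14

Reduce mod 342: 8649x ≡ 360 (mod 342). With g = gcd(8649, 342) = 9 dividing 360, divide through: 961x ≡ 40 (mod 38).
Since gcd(961, 38) = 1, x ≡ 40·(961)⁻¹ ≡ 14 (mod 38). Smallest non-negative: 14.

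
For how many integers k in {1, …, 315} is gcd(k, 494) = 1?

139

Prime factors of 494: 2, 13, 19. Count integers ≤ 315 divisible by none of them.
By inclusion–exclusion: 315 − ⌊315/2⌋ − ⌊315/13⌋ − ⌊315/19⌋ + ⌊315/26⌋ + ⌊315/38⌋ + ⌊315/247⌋ − ⌊315/494⌋ = 139.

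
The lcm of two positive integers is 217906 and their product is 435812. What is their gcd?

gcd·lcm = product, so gcd = 435812/217906 = 2.

2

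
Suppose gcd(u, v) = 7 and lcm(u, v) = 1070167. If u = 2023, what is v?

3703

u·v = gcd·lcm = 7·1070167 = 7491169, so v = 7491169/2023 = 3703.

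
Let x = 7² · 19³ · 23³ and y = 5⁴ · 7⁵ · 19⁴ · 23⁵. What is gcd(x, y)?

4089219197

min exponent per shared prime: 7² · 19³ · 23³ = 4089219197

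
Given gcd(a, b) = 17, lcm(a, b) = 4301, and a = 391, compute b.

a·b = gcd·lcm = 17·4301 = 73117, so b = 73117/391 = 187.

187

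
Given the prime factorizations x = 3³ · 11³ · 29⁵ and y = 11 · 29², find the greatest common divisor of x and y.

9251

min exponent per shared prime: 11 · 29² = 9251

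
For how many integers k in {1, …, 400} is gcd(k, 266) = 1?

266 = 2·7·19. Inclusion–exclusion on these primes:
400 − ⌊400/2⌋ − ⌊400/7⌋ − ⌊400/19⌋ + ⌊400/14⌋ + ⌊400/38⌋ + ⌊400/133⌋ − ⌊400/266⌋ = 162

162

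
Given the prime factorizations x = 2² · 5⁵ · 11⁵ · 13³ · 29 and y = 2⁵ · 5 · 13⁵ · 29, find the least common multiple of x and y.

173411615934700000

max exponent per prime: 2⁵ · 5⁵ · 11⁵ · 13⁵ · 29 = 173411615934700000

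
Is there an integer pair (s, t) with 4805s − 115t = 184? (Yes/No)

gcd(4805, 115): 4805 = 41·115 + 90; 115 = 1·90 + 25; 90 = 3·25 + 15; 25 = 1·15 + 10; 15 = 1·10 + 5; 10 = 2·5 + 0 → 5
5 does not divide 184, so a solution does not exist.

No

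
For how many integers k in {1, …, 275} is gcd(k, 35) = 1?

Prime factors of 35: 5, 7. Count integers ≤ 275 divisible by none of them.
By inclusion–exclusion: 275 − ⌊275/5⌋ − ⌊275/7⌋ + ⌊275/35⌋ = 188.

188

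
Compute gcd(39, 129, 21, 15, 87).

3

39 = 3 · 13; 129 = 3 · 43; 21 = 3 · 7; 15 = 3 · 5; 87 = 3 · 29
gcd takes min exponent of each prime: 3 = 3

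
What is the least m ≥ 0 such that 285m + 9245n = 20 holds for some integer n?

1622

Euclid: 9245 = 32·285 + 125; 285 = 2·125 + 35; 125 = 3·35 + 20; 35 = 1·20 + 15; 20 = 1·15 + 5; 15 = 3·5 + 0 → gcd = 5; 20 = 5·4.
Back-substitution yields 285·(-519) + 9245·(16) = 5, so one solution is m = -519·4 = -2076, n = 16·4 = 64.
Solutions in m differ by 9245/5 = 1849; the one in [0, 1849) is -2076 mod 1849 = 1622.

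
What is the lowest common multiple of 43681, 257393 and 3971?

31144553

43681 = 11² · 19²; 257393 = 19² · 23 · 31; 3971 = 11 · 19²
lcm takes max exponent of each prime: 11² · 19² · 23 · 31 = 31144553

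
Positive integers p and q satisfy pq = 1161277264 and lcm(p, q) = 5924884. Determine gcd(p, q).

From gcd × lcm = pq: gcd = 1161277264 / 5924884 = 196.

196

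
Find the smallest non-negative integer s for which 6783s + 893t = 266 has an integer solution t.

Euclid: 6783 = 7·893 + 532; 893 = 1·532 + 361; 532 = 1·361 + 171; 361 = 2·171 + 19; 171 = 9·19 + 0 → gcd = 19; 266 = 19·14.
Back-substitution yields 6783·(-5) + 893·(38) = 19, so one solution is s = -5·14 = -70, t = 38·14 = 532.
Solutions in s differ by 893/19 = 47; the one in [0, 47) is -70 mod 47 = 24.

24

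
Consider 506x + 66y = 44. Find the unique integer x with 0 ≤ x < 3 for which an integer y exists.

Reduce mod 66: 506x ≡ 44 (mod 66). With g = gcd(506, 66) = 22 dividing 44, divide through: 23x ≡ 2 (mod 3).
Since gcd(23, 3) = 1, x ≡ 2·(23)⁻¹ ≡ 1 (mod 3). Smallest non-negative: 1.

1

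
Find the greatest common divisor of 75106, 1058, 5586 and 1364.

2

gcd(75106, 1058): 75106 = 70·1058 + 1046; 1058 = 1·1046 + 12; 1046 = 87·12 + 2; 12 = 6·2 + 0 → 2
gcd(2, 5586): 5586 = 2793·2 + 0 → 2
gcd(2, 1364): 1364 = 682·2 + 0 → 2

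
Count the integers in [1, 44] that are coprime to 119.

36

119 = 7·17. Inclusion–exclusion on these primes:
44 − ⌊44/7⌋ − ⌊44/17⌋ + ⌊44/119⌋ = 36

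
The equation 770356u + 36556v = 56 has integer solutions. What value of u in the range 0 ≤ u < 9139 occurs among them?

873

gcd(770356, 36556) = 4 (Euclid: 770356 = 21·36556 + 2680; 36556 = 13·2680 + 1716; 2680 = 1·1716 + 964; 1716 = 1·964 + 752; 964 = 1·752 + 212; 752 = 3·212 + 116; 212 = 1·116 + 96; 116 = 1·96 + 20; 96 = 4·20 + 16; 20 = 1·16 + 4; 16 = 4·4 + 0), and 4 | 56.
Extended Euclid: 770356·(-1896) + 36556·(39955) = 4. Scale by 14: u₀ = -26544.
General solution u = u₀ + 9139t; reducing mod 9139 gives u = 873 (and v = -18397).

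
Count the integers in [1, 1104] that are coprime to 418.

Prime factors of 418: 2, 11, 19. Count integers ≤ 1104 divisible by none of them.
By inclusion–exclusion: 1104 − ⌊1104/2⌋ − ⌊1104/11⌋ − ⌊1104/19⌋ + ⌊1104/22⌋ + ⌊1104/38⌋ + ⌊1104/209⌋ − ⌊1104/418⌋ = 476.

476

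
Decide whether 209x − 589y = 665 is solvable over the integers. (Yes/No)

Yes

By Bézout, 209x − 589y = 665 has integer solutions iff gcd(209, 589) | 665.
Euclid: 589 = 2·209 + 171; 209 = 1·171 + 38; 171 = 4·38 + 19; 38 = 2·19 + 0. gcd = 19; 665 mod 19 = 0. Yes.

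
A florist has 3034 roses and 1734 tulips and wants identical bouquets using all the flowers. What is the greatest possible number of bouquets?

3034 = 2 · 37 · 41
1734 = 2 · 3 · 17²
Common: 2 = 2

2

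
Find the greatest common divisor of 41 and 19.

Euclid: 41 = 2·19 + 3; 19 = 6·3 + 1; 3 = 3·1 + 0. Last nonzero remainder: 1.

1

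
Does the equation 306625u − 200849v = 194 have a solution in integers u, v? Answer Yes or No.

gcd(306625, 200849): 306625 = 1·200849 + 105776; 200849 = 1·105776 + 95073; 105776 = 1·95073 + 10703; 95073 = 8·10703 + 9449; 10703 = 1·9449 + 1254; 9449 = 7·1254 + 671; 1254 = 1·671 + 583; 671 = 1·583 + 88; 583 = 6·88 + 55; 88 = 1·55 + 33; 55 = 1·33 + 22; 33 = 1·22 + 11; 22 = 2·11 + 0 → 11
11 does not divide 194, so a solution does not exist.

No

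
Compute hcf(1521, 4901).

1521 = 3² · 13²
4901 = 13² · 29
Common: 13² = 169

169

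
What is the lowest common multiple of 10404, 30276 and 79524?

lcm(10404, 30276) = 10404·30276/gcd = 314991504/36 = 8749764
lcm(8749764, 79524) = 8749764·79524/gcd = 695816232336/36 = 19328228676

19328228676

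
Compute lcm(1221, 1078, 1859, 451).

lcm(1221, 1078) = 1221·1078/gcd = 1316238/11 = 119658
lcm(119658, 1859) = 119658·1859/gcd = 222444222/11 = 20222202
lcm(20222202, 451) = 20222202·451/gcd = 9120213102/11 = 829110282

829110282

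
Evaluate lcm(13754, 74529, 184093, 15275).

26776059915150

13754 = 2 · 13 · 23²; 74529 = 3² · 7² · 13²; 184093 = 7² · 13 · 17²; 15275 = 5² · 13 · 47
lcm takes max exponent of each prime: 2 · 3² · 5² · 7² · 13² · 17² · 23² · 47 = 26776059915150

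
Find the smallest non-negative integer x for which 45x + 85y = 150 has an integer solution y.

9

Reduce mod 85: 45x ≡ 150 (mod 85). With g = gcd(45, 85) = 5 dividing 150, divide through: 9x ≡ 30 (mod 17).
Since gcd(9, 17) = 1, x ≡ 30·(9)⁻¹ ≡ 9 (mod 17). Smallest non-negative: 9.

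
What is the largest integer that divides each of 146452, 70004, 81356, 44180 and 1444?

gcd(146452, 70004): 146452 = 2·70004 + 6444; 70004 = 10·6444 + 5564; 6444 = 1·5564 + 880; 5564 = 6·880 + 284; 880 = 3·284 + 28; 284 = 10·28 + 4; 28 = 7·4 + 0 → 4
gcd(4, 81356): 81356 = 20339·4 + 0 → 4
gcd(4, 44180): 44180 = 11045·4 + 0 → 4
gcd(4, 1444): 1444 = 361·4 + 0 → 4

4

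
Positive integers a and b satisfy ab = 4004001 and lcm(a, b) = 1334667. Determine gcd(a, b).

From gcd × lcm = ab: gcd = 4004001 / 1334667 = 3.

3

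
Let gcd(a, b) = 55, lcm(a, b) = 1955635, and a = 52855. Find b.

Using ab = gcd(a,b)·lcm(a,b) = 55·1955635 = 107559925, we get b = 107559925/52855 = 2035.

2035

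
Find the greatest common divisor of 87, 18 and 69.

3

gcd(87, 18): 87 = 4·18 + 15; 18 = 1·15 + 3; 15 = 5·3 + 0 → 3
gcd(3, 69): 69 = 23·3 + 0 → 3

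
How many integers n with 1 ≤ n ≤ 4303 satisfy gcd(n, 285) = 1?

2174

285 = 3·5·19. Inclusion–exclusion on these primes:
4303 − ⌊4303/3⌋ − ⌊4303/5⌋ − ⌊4303/19⌋ + ⌊4303/15⌋ + ⌊4303/57⌋ + ⌊4303/95⌋ − ⌊4303/285⌋ = 2174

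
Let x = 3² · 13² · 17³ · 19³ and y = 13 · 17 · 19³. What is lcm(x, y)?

51255064107

max exponent per prime: 3² · 13² · 17³ · 19³ = 51255064107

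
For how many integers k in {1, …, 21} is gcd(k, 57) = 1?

13

57 = 3·19. Inclusion–exclusion on these primes:
21 − ⌊21/3⌋ − ⌊21/19⌋ + ⌊21/57⌋ = 13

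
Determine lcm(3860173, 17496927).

233706453939

3860173 = 17² · 19² · 37; 17496927 = 3² · 7 · 17² · 31²
max exponents: 3² · 7 · 17² · 19² · 31² · 37 = 233706453939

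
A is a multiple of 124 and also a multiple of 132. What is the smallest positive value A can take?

4092

gcd first: 132 = 1·124 + 8; 124 = 15·8 + 4; 8 = 2·4 + 0 → gcd = 4
lcm = 124·132/gcd = 16368/4 = 4092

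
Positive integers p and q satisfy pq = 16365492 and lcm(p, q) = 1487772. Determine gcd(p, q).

11

gcd·lcm = product, so gcd = 16365492/1487772 = 11.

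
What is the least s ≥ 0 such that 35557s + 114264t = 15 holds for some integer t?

Euclid: 114264 = 3·35557 + 7593; 35557 = 4·7593 + 5185; 7593 = 1·5185 + 2408; 5185 = 2·2408 + 369; 2408 = 6·369 + 194; 369 = 1·194 + 175; 194 = 1·175 + 19; 175 = 9·19 + 4; 19 = 4·4 + 3; 4 = 1·3 + 1; 3 = 3·1 + 0 → gcd = 1; 15 = 1·15.
Back-substitution yields 35557·(30037) + 114264·(-9347) = 1, so one solution is s = 30037·15 = 450555, t = -9347·15 = -140205.
Solutions in s differ by 114264/1 = 114264; the one in [0, 114264) is 450555 mod 114264 = 107763.

107763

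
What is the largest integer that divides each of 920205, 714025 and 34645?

gcd(920205, 714025): 920205 = 1·714025 + 206180; 714025 = 3·206180 + 95485; 206180 = 2·95485 + 15210; 95485 = 6·15210 + 4225; 15210 = 3·4225 + 2535; 4225 = 1·2535 + 1690; 2535 = 1·1690 + 845; 1690 = 2·845 + 0 → 845
gcd(845, 34645): 34645 = 41·845 + 0 → 845

845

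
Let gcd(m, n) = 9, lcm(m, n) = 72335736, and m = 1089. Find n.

597816

Using mn = gcd(m,n)·lcm(m,n) = 9·72335736 = 651021624, we get n = 651021624/1089 = 597816.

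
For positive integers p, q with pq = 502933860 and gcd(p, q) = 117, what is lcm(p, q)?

Since gcd(p,q)·lcm(p,q) = pq, lcm = 502933860/117 = 4298580.

4298580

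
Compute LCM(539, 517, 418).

539 = 7² · 11; 517 = 11 · 47; 418 = 2 · 11 · 19
lcm takes max exponent of each prime: 2 · 7² · 11 · 19 · 47 = 962654

962654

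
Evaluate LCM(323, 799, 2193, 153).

323 = 17 · 19; 799 = 17 · 47; 2193 = 3 · 17 · 43; 153 = 3² · 17
lcm takes max exponent of each prime: 3² · 17 · 19 · 43 · 47 = 5875047

5875047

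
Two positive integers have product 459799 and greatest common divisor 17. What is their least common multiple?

27047

Since gcd(u,v)·lcm(u,v) = uv, lcm = 459799/17 = 27047.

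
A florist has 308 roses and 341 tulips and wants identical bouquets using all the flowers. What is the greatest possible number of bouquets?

11

Euclid: 341 = 1·308 + 33; 308 = 9·33 + 11; 33 = 3·11 + 0. Last nonzero remainder: 11.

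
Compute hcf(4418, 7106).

2

Euclid: 7106 = 1·4418 + 2688; 4418 = 1·2688 + 1730; 2688 = 1·1730 + 958; 1730 = 1·958 + 772; 958 = 1·772 + 186; 772 = 4·186 + 28; 186 = 6·28 + 18; 28 = 1·18 + 10; 18 = 1·10 + 8; 10 = 1·8 + 2; 8 = 4·2 + 0. Last nonzero remainder: 2.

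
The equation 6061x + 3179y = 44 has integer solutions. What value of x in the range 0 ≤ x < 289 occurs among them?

139

gcd(6061, 3179) = 11 (Euclid: 6061 = 1·3179 + 2882; 3179 = 1·2882 + 297; 2882 = 9·297 + 209; 297 = 1·209 + 88; 209 = 2·88 + 33; 88 = 2·33 + 22; 33 = 1·22 + 11; 22 = 2·11 + 0), and 11 | 44.
Extended Euclid: 6061·(107) + 3179·(-204) = 11. Scale by 4: x₀ = 428.
General solution x = x₀ + 289t; reducing mod 289 gives x = 139 (and y = -265).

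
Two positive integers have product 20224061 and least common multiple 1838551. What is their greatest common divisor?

11

gcd·lcm = product, so gcd = 20224061/1838551 = 11.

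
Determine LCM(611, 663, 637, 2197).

611 = 13 · 47; 663 = 3 · 13 · 17; 637 = 7² · 13; 2197 = 13³
lcm takes max exponent of each prime: 3 · 7² · 13³ · 17 · 47 = 258044241

258044241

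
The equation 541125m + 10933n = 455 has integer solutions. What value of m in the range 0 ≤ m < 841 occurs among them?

gcd(541125, 10933) = 13 (Euclid: 541125 = 49·10933 + 5408; 10933 = 2·5408 + 117; 5408 = 46·117 + 26; 117 = 4·26 + 13; 26 = 2·13 + 0), and 13 | 455.
Extended Euclid: 541125·(-374) + 10933·(18511) = 13. Scale by 35: m₀ = -13090.
General solution m = m₀ + 841t; reducing mod 841 gives m = 366 (and n = -18115).

366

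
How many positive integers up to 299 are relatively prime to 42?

42 = 2·3·7. Inclusion–exclusion on these primes:
299 − ⌊299/2⌋ − ⌊299/3⌋ − ⌊299/7⌋ + ⌊299/6⌋ + ⌊299/14⌋ + ⌊299/21⌋ − ⌊299/42⌋ = 86

86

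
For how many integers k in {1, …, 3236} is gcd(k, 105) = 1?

105 = 3·5·7. Inclusion–exclusion on these primes:
3236 − ⌊3236/3⌋ − ⌊3236/5⌋ − ⌊3236/7⌋ + ⌊3236/15⌋ + ⌊3236/21⌋ + ⌊3236/35⌋ − ⌊3236/105⌋ = 1480

1480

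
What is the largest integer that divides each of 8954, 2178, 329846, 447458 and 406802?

gcd(8954, 2178): 8954 = 4·2178 + 242; 2178 = 9·242 + 0 → 242
gcd(242, 329846): 329846 = 1363·242 + 0 → 242
gcd(242, 447458): 447458 = 1849·242 + 0 → 242
gcd(242, 406802): 406802 = 1681·242 + 0 → 242

242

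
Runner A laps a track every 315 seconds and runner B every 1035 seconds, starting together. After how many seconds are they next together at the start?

7245

315 = 3² · 5 · 7; 1035 = 3² · 5 · 23
max exponents: 3² · 5 · 7 · 23 = 7245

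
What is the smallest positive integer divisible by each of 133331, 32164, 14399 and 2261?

33550879516

133331 = 11 · 17 · 23 · 31; 32164 = 2² · 11 · 17 · 43; 14399 = 7 · 11² · 17; 2261 = 7 · 17 · 19
lcm takes max exponent of each prime: 2² · 7 · 11² · 17 · 19 · 23 · 31 · 43 = 33550879516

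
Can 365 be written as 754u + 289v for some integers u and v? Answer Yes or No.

gcd(754, 289): 754 = 2·289 + 176; 289 = 1·176 + 113; 176 = 1·113 + 63; 113 = 1·63 + 50; 63 = 1·50 + 13; 50 = 3·13 + 11; 13 = 1·11 + 2; 11 = 5·2 + 1; 2 = 2·1 + 0 → 1
1 divides 365, so a solution exists.

Yes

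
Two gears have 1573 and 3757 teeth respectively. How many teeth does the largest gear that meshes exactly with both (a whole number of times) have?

13

Euclid: 3757 = 2·1573 + 611; 1573 = 2·611 + 351; 611 = 1·351 + 260; 351 = 1·260 + 91; 260 = 2·91 + 78; 91 = 1·78 + 13; 78 = 6·13 + 0. Last nonzero remainder: 13.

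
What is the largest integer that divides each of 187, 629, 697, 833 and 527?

gcd(187, 629): 629 = 3·187 + 68; 187 = 2·68 + 51; 68 = 1·51 + 17; 51 = 3·17 + 0 → 17
gcd(17, 697): 697 = 41·17 + 0 → 17
gcd(17, 833): 833 = 49·17 + 0 → 17
gcd(17, 527): 527 = 31·17 + 0 → 17

17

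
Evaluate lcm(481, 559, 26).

41366

lcm(481, 559) = 481·559/gcd = 268879/13 = 20683
lcm(20683, 26) = 20683·26/gcd = 537758/13 = 41366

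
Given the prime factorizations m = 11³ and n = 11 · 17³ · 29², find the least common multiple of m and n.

max exponent per prime: 11³ · 17³ · 29² = 5499469723

5499469723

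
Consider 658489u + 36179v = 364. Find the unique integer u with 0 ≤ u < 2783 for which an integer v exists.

Reduce mod 36179: 658489u ≡ 364 (mod 36179). With g = gcd(658489, 36179) = 13 dividing 364, divide through: 50653u ≡ 28 (mod 2783).
Since gcd(50653, 2783) = 1, u ≡ 28·(50653)⁻¹ ≡ 1867 (mod 2783). Smallest non-negative: 1867.

1867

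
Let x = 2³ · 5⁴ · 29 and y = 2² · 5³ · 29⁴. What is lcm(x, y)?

3536405000

max exponent per prime: 2³ · 5⁴ · 29⁴ = 3536405000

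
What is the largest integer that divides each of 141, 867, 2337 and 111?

3

141 = 3 · 47; 867 = 3 · 17²; 2337 = 3 · 19 · 41; 111 = 3 · 37
gcd takes min exponent of each prime: 3 = 3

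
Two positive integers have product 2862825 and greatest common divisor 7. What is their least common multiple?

408975

For any two positive integers, gcd × lcm equals their product. Hence lcm = 2862825 / 7 = 408975.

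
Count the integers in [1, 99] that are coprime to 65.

Prime factors of 65: 5, 13. Count integers ≤ 99 divisible by none of them.
By inclusion–exclusion: 99 − ⌊99/5⌋ − ⌊99/13⌋ + ⌊99/65⌋ = 74.

74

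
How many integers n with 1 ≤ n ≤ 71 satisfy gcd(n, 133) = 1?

58

133 = 7·19. Inclusion–exclusion on these primes:
71 − ⌊71/7⌋ − ⌊71/19⌋ + ⌊71/133⌋ = 58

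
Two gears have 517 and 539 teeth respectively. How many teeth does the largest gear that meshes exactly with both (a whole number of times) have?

11

517 = 11 · 47
539 = 7² · 11
Common: 11 = 11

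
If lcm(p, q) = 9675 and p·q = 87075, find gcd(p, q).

From gcd × lcm = pq: gcd = 87075 / 9675 = 9.

9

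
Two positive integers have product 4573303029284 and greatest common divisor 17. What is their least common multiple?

269017825252

gcd·lcm = product, so lcm = 4573303029284/17 = 269017825252.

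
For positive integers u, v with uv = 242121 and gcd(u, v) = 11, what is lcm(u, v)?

22011

Since gcd(u,v)·lcm(u,v) = uv, lcm = 242121/11 = 22011.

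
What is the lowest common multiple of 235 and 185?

8695

235 = 5 · 47; 185 = 5 · 37
max exponents: 5 · 37 · 47 = 8695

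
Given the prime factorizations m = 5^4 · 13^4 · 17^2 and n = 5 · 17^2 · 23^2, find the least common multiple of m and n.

2729021400625

max exponent per prime: 5^4 · 13^4 · 17^2 · 23^2 = 2729021400625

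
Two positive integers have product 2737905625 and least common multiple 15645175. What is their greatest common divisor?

From gcd × lcm = uv: gcd = 2737905625 / 15645175 = 175.

175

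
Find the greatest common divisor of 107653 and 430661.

Euclid: 430661 = 4·107653 + 49; 107653 = 2197·49 + 0. Last nonzero remainder: 49.

49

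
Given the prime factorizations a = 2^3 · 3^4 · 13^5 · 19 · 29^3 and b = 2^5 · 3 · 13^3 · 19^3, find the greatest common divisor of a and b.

min exponent per shared prime: 2^3 · 3 · 13^3 · 19 = 1001832

1001832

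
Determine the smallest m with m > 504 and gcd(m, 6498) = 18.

Multiples of 18 above 504: 18·29, 18·30, … . Need the cofactor coprime to 6498/18 = 361.
Checking s = 29, 30, … the first with gcd(s, 361) = 1 is s = 29, giving 522.

522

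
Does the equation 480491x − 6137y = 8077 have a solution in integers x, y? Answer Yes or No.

No

gcd(480491, 6137): 480491 = 78·6137 + 1805; 6137 = 3·1805 + 722; 1805 = 2·722 + 361; 722 = 2·361 + 0 → 361
361 does not divide 8077, so a solution does not exist.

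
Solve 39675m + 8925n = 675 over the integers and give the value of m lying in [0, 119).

Reduce mod 8925: 39675m ≡ 675 (mod 8925). With g = gcd(39675, 8925) = 75 dividing 675, divide through: 529m ≡ 9 (mod 119).
Since gcd(529, 119) = 1, m ≡ 9·(529)⁻¹ ≡ 81 (mod 119). Smallest non-negative: 81.

81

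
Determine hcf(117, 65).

13

Euclid: 117 = 1·65 + 52; 65 = 1·52 + 13; 52 = 4·13 + 0. Last nonzero remainder: 13.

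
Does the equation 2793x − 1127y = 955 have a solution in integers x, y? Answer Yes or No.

No

gcd(2793, 1127): 2793 = 2·1127 + 539; 1127 = 2·539 + 49; 539 = 11·49 + 0 → 49
49 does not divide 955, so a solution does not exist.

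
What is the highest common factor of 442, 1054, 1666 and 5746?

gcd(442, 1054): 1054 = 2·442 + 170; 442 = 2·170 + 102; 170 = 1·102 + 68; 102 = 1·68 + 34; 68 = 2·34 + 0 → 34
gcd(34, 1666): 1666 = 49·34 + 0 → 34
gcd(34, 5746): 5746 = 169·34 + 0 → 34

34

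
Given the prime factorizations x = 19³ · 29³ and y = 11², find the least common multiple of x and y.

max exponent per prime: 11² · 19³ · 29³ = 20241382271

20241382271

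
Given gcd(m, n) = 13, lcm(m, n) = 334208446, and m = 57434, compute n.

m·n = gcd·lcm = 13·334208446 = 4344709798, so n = 4344709798/57434 = 75647.

75647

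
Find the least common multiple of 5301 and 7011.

217341

5301 = 3² · 19 · 31; 7011 = 3² · 19 · 41
max exponents: 3² · 19 · 31 · 41 = 217341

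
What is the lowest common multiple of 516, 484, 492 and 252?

53757396

lcm(516, 484) = 516·484/gcd = 249744/4 = 62436
lcm(62436, 492) = 62436·492/gcd = 30718512/12 = 2559876
lcm(2559876, 252) = 2559876·252/gcd = 645088752/12 = 53757396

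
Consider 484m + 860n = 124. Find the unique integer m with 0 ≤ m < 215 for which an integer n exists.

Reduce mod 860: 484m ≡ 124 (mod 860). With g = gcd(484, 860) = 4 dividing 124, divide through: 121m ≡ 31 (mod 215).
Since gcd(121, 215) = 1, m ≡ 31·(121)⁻¹ ≡ 66 (mod 215). Smallest non-negative: 66.

66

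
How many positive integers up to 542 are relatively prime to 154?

211

Prime factors of 154: 2, 7, 11. Count integers ≤ 542 divisible by none of them.
By inclusion–exclusion: 542 − ⌊542/2⌋ − ⌊542/7⌋ − ⌊542/11⌋ + ⌊542/14⌋ + ⌊542/22⌋ + ⌊542/77⌋ − ⌊542/154⌋ = 211.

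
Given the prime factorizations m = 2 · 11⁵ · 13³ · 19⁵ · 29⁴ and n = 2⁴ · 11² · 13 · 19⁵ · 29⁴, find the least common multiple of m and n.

9914560374161367383888

max exponent per prime: 2⁴ · 11⁵ · 13³ · 19⁵ · 29⁴ = 9914560374161367383888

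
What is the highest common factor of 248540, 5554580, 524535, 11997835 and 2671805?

1445

gcd(248540, 5554580): 5554580 = 22·248540 + 86700; 248540 = 2·86700 + 75140; 86700 = 1·75140 + 11560; 75140 = 6·11560 + 5780; 11560 = 2·5780 + 0 → 5780
gcd(5780, 524535): 524535 = 90·5780 + 4335; 5780 = 1·4335 + 1445; 4335 = 3·1445 + 0 → 1445
gcd(1445, 11997835): 11997835 = 8303·1445 + 0 → 1445
gcd(1445, 2671805): 2671805 = 1849·1445 + 0 → 1445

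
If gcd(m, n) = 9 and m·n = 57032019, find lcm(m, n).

6336891

gcd·lcm = product, so lcm = 57032019/9 = 6336891.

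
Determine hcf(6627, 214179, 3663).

3

6627 = 3 · 47²; 214179 = 3 · 7² · 31 · 47; 3663 = 3² · 11 · 37
gcd takes min exponent of each prime: 3 = 3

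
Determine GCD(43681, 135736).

361

Euclid: 135736 = 3·43681 + 4693; 43681 = 9·4693 + 1444; 4693 = 3·1444 + 361; 1444 = 4·361 + 0. Last nonzero remainder: 361.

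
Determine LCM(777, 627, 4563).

246999753

lcm(777, 627) = 777·627/gcd = 487179/3 = 162393
lcm(162393, 4563) = 162393·4563/gcd = 740999259/3 = 246999753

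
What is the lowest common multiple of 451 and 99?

gcd first: 451 = 4·99 + 55; 99 = 1·55 + 44; 55 = 1·44 + 11; 44 = 4·11 + 0 → gcd = 11
lcm = 451·99/gcd = 44649/11 = 4059

4059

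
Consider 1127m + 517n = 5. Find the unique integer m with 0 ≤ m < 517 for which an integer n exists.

89

Reduce mod 517: 1127m ≡ 5 (mod 517). With g = gcd(1127, 517) = 1 dividing 5, divide through: 1127m ≡ 5 (mod 517).
Since gcd(1127, 517) = 1, m ≡ 5·(1127)⁻¹ ≡ 89 (mod 517). Smallest non-negative: 89.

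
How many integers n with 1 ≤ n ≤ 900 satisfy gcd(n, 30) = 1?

30 = 2·3·5. Inclusion–exclusion on these primes:
900 − ⌊900/2⌋ − ⌊900/3⌋ − ⌊900/5⌋ + ⌊900/6⌋ + ⌊900/10⌋ + ⌊900/15⌋ − ⌊900/30⌋ = 240

240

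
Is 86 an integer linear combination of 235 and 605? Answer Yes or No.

By Bézout, 235u − 605v = 86 has integer solutions iff gcd(235, 605) | 86.
Euclid: 605 = 2·235 + 135; 235 = 1·135 + 100; 135 = 1·100 + 35; 100 = 2·35 + 30; 35 = 1·30 + 5; 30 = 6·5 + 0. gcd = 5; 86 mod 5 = 1. No.

No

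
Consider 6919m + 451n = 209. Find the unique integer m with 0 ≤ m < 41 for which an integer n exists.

16

gcd(6919, 451) = 11 (Euclid: 6919 = 15·451 + 154; 451 = 2·154 + 143; 154 = 1·143 + 11; 143 = 13·11 + 0), and 11 | 209.
Extended Euclid: 6919·(3) + 451·(-46) = 11. Scale by 19: m₀ = 57.
General solution m = m₀ + 41t; reducing mod 41 gives m = 16 (and n = -245).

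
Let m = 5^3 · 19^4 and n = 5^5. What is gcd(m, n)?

125

min exponent per shared prime: 5^3 = 125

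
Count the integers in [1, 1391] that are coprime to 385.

385 = 5·7·11. Inclusion–exclusion on these primes:
1391 − ⌊1391/5⌋ − ⌊1391/7⌋ − ⌊1391/11⌋ + ⌊1391/35⌋ + ⌊1391/55⌋ + ⌊1391/77⌋ − ⌊1391/385⌋ = 868

868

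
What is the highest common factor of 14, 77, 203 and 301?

14 = 2 · 7; 77 = 7 · 11; 203 = 7 · 29; 301 = 7 · 43
gcd takes min exponent of each prime: 7 = 7

7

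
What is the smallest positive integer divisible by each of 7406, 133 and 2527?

7406 = 2 · 7 · 23²; 133 = 7 · 19; 2527 = 7 · 19²
lcm takes max exponent of each prime: 2 · 7 · 19² · 23² = 2673566

2673566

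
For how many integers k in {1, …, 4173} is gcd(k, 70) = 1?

70 = 2·5·7. Inclusion–exclusion on these primes:
4173 − ⌊4173/2⌋ − ⌊4173/5⌋ − ⌊4173/7⌋ + ⌊4173/10⌋ + ⌊4173/14⌋ + ⌊4173/35⌋ − ⌊4173/70⌋ = 1432

1432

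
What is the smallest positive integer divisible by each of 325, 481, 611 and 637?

27693575

325 = 5² · 13; 481 = 13 · 37; 611 = 13 · 47; 637 = 7² · 13
lcm takes max exponent of each prime: 5² · 7² · 13 · 37 · 47 = 27693575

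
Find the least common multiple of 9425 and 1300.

37700

gcd first: 9425 = 7·1300 + 325; 1300 = 4·325 + 0 → gcd = 325
lcm = 9425·1300/gcd = 12252500/325 = 37700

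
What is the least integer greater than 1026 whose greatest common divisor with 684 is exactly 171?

1197

684 = 171·4. Any t with gcd(t, 684) = 171 is a multiple of 171, say 171s, with s coprime to 4.
Need s > 1026/171, so s ≥ 7. First s ≥ 7 with gcd(s, 4) = 1 is s = 7. Thus t = 171·7 = 1197.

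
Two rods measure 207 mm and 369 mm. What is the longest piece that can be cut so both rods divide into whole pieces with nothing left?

Euclid: 369 = 1·207 + 162; 207 = 1·162 + 45; 162 = 3·45 + 27; 45 = 1·27 + 18; 27 = 1·18 + 9; 18 = 2·9 + 0. Last nonzero remainder: 9.

9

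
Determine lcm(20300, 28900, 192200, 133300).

484859288200

20300 = 2² · 5² · 7 · 29; 28900 = 2² · 5² · 17²; 192200 = 2³ · 5² · 31²; 133300 = 2² · 5² · 31 · 43
lcm takes max exponent of each prime: 2³ · 5² · 7 · 17² · 29 · 31² · 43 = 484859288200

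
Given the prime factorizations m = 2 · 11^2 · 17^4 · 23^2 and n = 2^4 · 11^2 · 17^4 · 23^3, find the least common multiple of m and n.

1967363213552

max exponent per prime: 2^4 · 11^2 · 17^4 · 23^3 = 1967363213552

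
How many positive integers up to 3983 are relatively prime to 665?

Prime factors of 665: 5, 7, 19. Count integers ≤ 3983 divisible by none of them.
By inclusion–exclusion: 3983 − ⌊3983/5⌋ − ⌊3983/7⌋ − ⌊3983/19⌋ + ⌊3983/35⌋ + ⌊3983/95⌋ + ⌊3983/133⌋ − ⌊3983/665⌋ = 2587.

2587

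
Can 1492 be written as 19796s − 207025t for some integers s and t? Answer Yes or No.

gcd(19796, 207025): 207025 = 10·19796 + 9065; 19796 = 2·9065 + 1666; 9065 = 5·1666 + 735; 1666 = 2·735 + 196; 735 = 3·196 + 147; 196 = 1·147 + 49; 147 = 3·49 + 0 → 49
49 does not divide 1492, so a solution does not exist.

No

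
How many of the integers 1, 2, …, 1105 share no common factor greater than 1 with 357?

Prime factors of 357: 3, 7, 17. Count integers ≤ 1105 divisible by none of them.
By inclusion–exclusion: 1105 − ⌊1105/3⌋ − ⌊1105/7⌋ − ⌊1105/17⌋ + ⌊1105/21⌋ + ⌊1105/51⌋ + ⌊1105/119⌋ − ⌊1105/357⌋ = 594.

594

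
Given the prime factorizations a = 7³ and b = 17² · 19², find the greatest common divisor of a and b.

min exponent per shared prime: (none) = 1

1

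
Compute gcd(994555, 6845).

994555 = 5 · 19³ · 29
6845 = 5 · 37²
Common: 5 = 5

5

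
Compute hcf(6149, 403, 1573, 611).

13

gcd(6149, 403): 6149 = 15·403 + 104; 403 = 3·104 + 91; 104 = 1·91 + 13; 91 = 7·13 + 0 → 13
gcd(13, 1573): 1573 = 121·13 + 0 → 13
gcd(13, 611): 611 = 47·13 + 0 → 13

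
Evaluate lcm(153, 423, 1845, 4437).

153 = 3² · 17; 423 = 3² · 47; 1845 = 3² · 5 · 41; 4437 = 3² · 17 · 29
lcm takes max exponent of each prime: 3² · 5 · 17 · 29 · 41 · 47 = 42750495

42750495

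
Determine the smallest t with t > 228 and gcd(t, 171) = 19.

gcd(t, 171) = 19 forces 19 | t; write t = 19s. Then gcd(19s, 19·9) = 19·gcd(s, 9), so need gcd(s, 9) = 1.
19s > 228 gives s ≥ 13. The least s ≥ 13 coprime to 9 is 13, so t = 19·13 = 247.

247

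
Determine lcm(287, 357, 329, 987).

287 = 7 · 41; 357 = 3 · 7 · 17; 329 = 7 · 47; 987 = 3 · 7 · 47
lcm takes max exponent of each prime: 3 · 7 · 17 · 41 · 47 = 687939

687939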